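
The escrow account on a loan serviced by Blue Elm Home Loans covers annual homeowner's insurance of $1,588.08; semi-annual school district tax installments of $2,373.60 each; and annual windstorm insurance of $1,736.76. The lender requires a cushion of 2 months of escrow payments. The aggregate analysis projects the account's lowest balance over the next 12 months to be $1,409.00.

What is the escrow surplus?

$63.66

Homeowner's insurance: $1,588.08 per year
School district tax: $2,373.60 × 2 = $4,747.20 per year
Windstorm insurance: $1,736.76 per year
Annual escrow total = $1,588.08 + $4,747.20 + $1,736.76 = $8,072.04
Monthly escrow = $8,072.04 / 12 = $672.67
Cushion = 2 × $672.67 = $1,345.34
Excess over cushion: $1,409.00 − $1,345.34 = $63.66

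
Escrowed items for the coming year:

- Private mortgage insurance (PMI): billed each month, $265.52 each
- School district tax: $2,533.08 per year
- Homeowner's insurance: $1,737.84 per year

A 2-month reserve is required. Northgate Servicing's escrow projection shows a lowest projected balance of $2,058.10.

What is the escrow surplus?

Private mortgage insurance (PMI) — $265.52 × 12 = $3,186.24/yr
School district tax — $2,533.08/yr
Homeowner's insurance — $1,737.84/yr
Total per year = $3,186.24 + $2,533.08 + $1,737.84 = $7,457.16
Monthly escrow = $7,457.16 ÷ 12 = $621.43
Required reserve = 2 × $621.43 = $1,242.86
Surplus = $2,058.10 − $1,242.86 = $815.24

$815.24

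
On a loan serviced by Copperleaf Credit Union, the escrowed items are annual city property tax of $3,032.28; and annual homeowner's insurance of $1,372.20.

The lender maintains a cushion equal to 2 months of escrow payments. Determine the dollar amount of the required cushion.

$734.08

City property tax = $3,032.28 per year
Homeowner's insurance = $1,372.20 per year
Annual escrow total = $4,404.48
Base monthly escrow = $4,404.48 ÷ 12 = $367.04
Reserve = 2 × $367.04 = $734.08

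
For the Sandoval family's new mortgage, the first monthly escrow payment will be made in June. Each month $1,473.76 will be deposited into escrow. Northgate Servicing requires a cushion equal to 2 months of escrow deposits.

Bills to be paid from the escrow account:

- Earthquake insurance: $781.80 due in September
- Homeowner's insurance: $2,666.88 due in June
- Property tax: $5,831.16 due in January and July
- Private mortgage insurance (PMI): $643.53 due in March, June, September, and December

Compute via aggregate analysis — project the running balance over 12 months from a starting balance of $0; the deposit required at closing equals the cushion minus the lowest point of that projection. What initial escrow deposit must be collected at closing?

$9,141.57

Cushion = 2 × $1,473.76 = $2,947.52
Trial balance (start $0, +$1,473.76 each month, − disbursements):
  Jun: +$1,473.76 − $3,310.41 → -$1,836.65
  Jul: +$1,473.76 − $5,831.16 → -$6,194.05
  Aug: +$1,473.76 → -$4,720.29
  Sep: +$1,473.76 − $1,425.33 → -$4,671.86
  Oct: +$1,473.76 → -$3,198.10
  Nov: +$1,473.76 → -$1,724.34
  Dec: +$1,473.76 − $643.53 → -$894.11
  Jan: +$1,473.76 − $5,831.16 → -$5,251.51
  Feb: +$1,473.76 → -$3,777.75
  Mar: +$1,473.76 − $643.53 → -$2,947.52
  Apr: +$1,473.76 → -$1,473.76
  May: +$1,473.76 → $0.00
Lowest trial balance = -$6,194.05 (Jul)
Initial deposit = cushion − low point = $2,947.52 − (-$6,194.05) = $9,141.57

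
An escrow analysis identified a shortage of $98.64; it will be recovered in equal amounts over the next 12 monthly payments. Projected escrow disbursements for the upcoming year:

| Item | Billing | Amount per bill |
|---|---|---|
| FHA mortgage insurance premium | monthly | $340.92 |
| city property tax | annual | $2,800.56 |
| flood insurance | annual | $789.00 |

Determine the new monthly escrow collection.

FHA mortgage insurance premium — $340.92 × 12 = $4,091.04 annually
City property tax — $2,800.56 annually
Flood insurance — $789.00 annually
Total per year = $4,091.04 + $2,800.56 + $789.00 = $7,680.60
Base monthly escrow = $7,680.60 / 12 = $640.05
Shortage per month = $98.64 ÷ 12 = $8.22
New monthly escrow = $640.05 + $8.22 = $648.27

$648.27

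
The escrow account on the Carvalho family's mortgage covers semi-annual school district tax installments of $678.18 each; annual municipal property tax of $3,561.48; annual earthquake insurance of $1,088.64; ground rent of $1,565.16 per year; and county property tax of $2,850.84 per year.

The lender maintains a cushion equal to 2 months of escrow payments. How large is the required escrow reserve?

School district tax: $678.18 × 2 = $1,356.36 annually
Municipal property tax: $3,561.48 annually
Earthquake insurance: $1,088.64 annually
Ground rent: $1,565.16 annually
County property tax: $2,850.84 annually
Total per year = $1,356.36 + $3,561.48 + $1,088.64 + $1,565.16 + $2,850.84 = $10,422.48
Monthly escrow = $10,422.48 / 12 = $868.54
Reserve = 2 × $868.54 = $1,737.08

$1,737.08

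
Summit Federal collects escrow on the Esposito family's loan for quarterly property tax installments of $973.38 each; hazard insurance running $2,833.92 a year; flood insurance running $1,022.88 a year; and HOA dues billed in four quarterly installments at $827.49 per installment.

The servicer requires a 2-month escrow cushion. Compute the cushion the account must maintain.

$1,843.38

Property tax: $973.38 × 4 = $3,893.52
Hazard insurance: $2,833.92
Flood insurance: $1,022.88
HOA dues: $827.49 × 4 = $3,309.96
Yearly total = $3,893.52 + $2,833.92 + $1,022.88 + $3,309.96 = $11,060.28
Monthly escrow = $11,060.28 / 12 = $921.69
Cushion = 2 × $921.69 = $1,843.38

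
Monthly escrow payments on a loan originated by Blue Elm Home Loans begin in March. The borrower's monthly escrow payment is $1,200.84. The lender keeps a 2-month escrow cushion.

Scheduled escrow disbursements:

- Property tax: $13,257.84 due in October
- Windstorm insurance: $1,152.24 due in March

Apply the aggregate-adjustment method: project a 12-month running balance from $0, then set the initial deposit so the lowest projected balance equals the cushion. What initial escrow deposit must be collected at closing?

$7,205.04

Cushion = 2 × $1,200.84 = $2,401.68
Trial balance (start $0, +$1,200.84 each month, − disbursements):
  Mar: +$1,200.84 − $1,152.24 → $48.60
  Apr: +$1,200.84 → $1,249.44
  May: +$1,200.84 → $2,450.28
  Jun: +$1,200.84 → $3,651.12
  Jul: +$1,200.84 → $4,851.96
  Aug: +$1,200.84 → $6,052.80
  Sep: +$1,200.84 → $7,253.64
  Oct: +$1,200.84 − $13,257.84 → -$4,803.36
  Nov: +$1,200.84 → -$3,602.52
  Dec: +$1,200.84 → -$2,401.68
  Jan: +$1,200.84 → -$1,200.84
  Feb: +$1,200.84 → $0.00
Lowest trial balance = -$4,803.36 (Oct)
Initial deposit = cushion − low point = $2,401.68 − (-$4,803.36) = $7,205.04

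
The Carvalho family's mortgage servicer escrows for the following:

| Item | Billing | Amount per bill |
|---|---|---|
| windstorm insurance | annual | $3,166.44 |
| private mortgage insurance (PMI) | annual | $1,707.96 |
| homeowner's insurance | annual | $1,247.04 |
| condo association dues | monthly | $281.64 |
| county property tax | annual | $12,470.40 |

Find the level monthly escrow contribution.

$1,830.96

Windstorm insurance — $3,166.44 per year
Private mortgage insurance (PMI) — $1,707.96 per year
Homeowner's insurance — $1,247.04 per year
Condo association dues — $281.64 × 12 = $3,379.68 per year
County property tax — $12,470.40 per year
Total annual escrow = $3,166.44 + $1,707.96 + $1,247.04 + $3,379.68 + $12,470.40 = $21,971.52
Base monthly escrow = $21,971.52 / 12 = $1,830.96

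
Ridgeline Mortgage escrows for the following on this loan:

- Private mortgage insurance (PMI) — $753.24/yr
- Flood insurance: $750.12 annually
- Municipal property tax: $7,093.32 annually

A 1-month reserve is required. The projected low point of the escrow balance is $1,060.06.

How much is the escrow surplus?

$343.67

Private mortgage insurance (PMI) = $753.24/yr
Flood insurance = $750.12/yr
Municipal property tax = $7,093.32/yr
Annual escrow total = $753.24 + $750.12 + $7,093.32 = $8,596.68
Monthly escrow = $8,596.68 / 12 = $716.39
Required cushion = 1 × $716.39 = $716.39
Surplus = $1,060.06 − $716.39 = $343.67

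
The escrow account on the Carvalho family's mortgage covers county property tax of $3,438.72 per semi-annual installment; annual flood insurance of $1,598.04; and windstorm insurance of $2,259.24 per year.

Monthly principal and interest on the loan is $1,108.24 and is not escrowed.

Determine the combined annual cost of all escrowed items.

$10,734.72

County property tax: $3,438.72 × 2 = $6,877.44
Flood insurance: $1,598.04
Windstorm insurance: $2,259.24
Yearly total = $6,877.44 + $1,598.04 + $2,259.24 = $10,734.72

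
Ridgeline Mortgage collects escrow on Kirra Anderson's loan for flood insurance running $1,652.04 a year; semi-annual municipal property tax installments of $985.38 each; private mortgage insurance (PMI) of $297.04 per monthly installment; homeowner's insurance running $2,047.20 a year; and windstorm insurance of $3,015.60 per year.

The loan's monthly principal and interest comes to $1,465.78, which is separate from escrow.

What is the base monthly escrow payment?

$1,020.84

Flood insurance = $1,652.04 annually
Municipal property tax = $985.38 × 2 = $1,970.76 annually
Private mortgage insurance (PMI) = $297.04 × 12 = $3,564.48 annually
Homeowner's insurance = $2,047.20 annually
Windstorm insurance = $3,015.60 annually
Total annual escrow = $12,250.08
Monthly = $12,250.08 ÷ 12 = $1,020.84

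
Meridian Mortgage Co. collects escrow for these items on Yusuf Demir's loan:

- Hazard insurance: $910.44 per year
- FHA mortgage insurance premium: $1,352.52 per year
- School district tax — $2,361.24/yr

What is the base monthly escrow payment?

$385.35

Hazard insurance: $910.44 annually
FHA mortgage insurance premium: $1,352.52 annually
School district tax: $2,361.24 annually
Combined annual = $910.44 + $1,352.52 + $2,361.24 = $4,624.20
Monthly = $4,624.20 / 12 = $385.35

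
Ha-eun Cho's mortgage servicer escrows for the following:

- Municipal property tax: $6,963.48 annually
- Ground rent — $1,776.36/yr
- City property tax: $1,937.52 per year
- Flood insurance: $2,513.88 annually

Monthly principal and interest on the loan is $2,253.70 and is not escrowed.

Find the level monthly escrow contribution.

Municipal property tax — $6,963.48
Ground rent — $1,776.36
City property tax — $1,937.52
Flood insurance — $2,513.88
Annual escrow total = $13,191.24
Base monthly escrow = $13,191.24 / 12 = $1,099.27

$1,099.27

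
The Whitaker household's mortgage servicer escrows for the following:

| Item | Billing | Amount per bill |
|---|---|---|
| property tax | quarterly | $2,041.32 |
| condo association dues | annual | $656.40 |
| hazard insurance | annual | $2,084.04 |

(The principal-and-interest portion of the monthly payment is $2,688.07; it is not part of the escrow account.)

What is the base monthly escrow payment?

$908.81

Property tax = $2,041.32 × 4 = $8,165.28/yr
Condo association dues = $656.40/yr
Hazard insurance = $2,084.04/yr
Combined annual = $10,905.72
Per month = $10,905.72 / 12 = $908.81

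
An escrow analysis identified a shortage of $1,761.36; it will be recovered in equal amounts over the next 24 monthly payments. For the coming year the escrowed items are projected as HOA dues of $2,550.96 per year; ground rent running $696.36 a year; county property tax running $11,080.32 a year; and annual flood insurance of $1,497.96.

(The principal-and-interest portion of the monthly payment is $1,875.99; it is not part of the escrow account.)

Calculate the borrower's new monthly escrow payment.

$1,392.19

HOA dues — $2,550.96 annually
Ground rent — $696.36 annually
County property tax — $11,080.32 annually
Flood insurance — $1,497.96 annually
Yearly total = $2,550.96 + $696.36 + $11,080.32 + $1,497.96 = $15,825.60
Monthly escrow = $15,825.60 ÷ 12 = $1,318.80
Monthly shortage recovery: $1,761.36 / 24 = $73.39
New monthly escrow = $1,318.80 + $73.39 = $1,392.19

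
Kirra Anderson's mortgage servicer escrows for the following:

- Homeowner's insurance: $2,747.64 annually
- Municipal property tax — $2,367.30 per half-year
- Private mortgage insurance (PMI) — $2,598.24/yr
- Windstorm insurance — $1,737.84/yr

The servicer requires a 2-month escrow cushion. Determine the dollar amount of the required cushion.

Homeowner's insurance — $2,747.64/yr
Municipal property tax — $2,367.30 × 2 = $4,734.60/yr
Private mortgage insurance (PMI) — $2,598.24/yr
Windstorm insurance — $1,737.84/yr
Yearly total = $11,818.32
Monthly escrow = $11,818.32 / 12 = $984.86
Required cushion = 2 × $984.86 = $1,969.72

$1,969.72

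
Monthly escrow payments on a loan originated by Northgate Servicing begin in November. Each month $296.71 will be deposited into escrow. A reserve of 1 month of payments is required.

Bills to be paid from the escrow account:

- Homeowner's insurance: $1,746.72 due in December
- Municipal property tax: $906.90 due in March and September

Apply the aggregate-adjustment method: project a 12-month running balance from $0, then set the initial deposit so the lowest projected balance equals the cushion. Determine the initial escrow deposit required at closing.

Cushion = 1 × $296.71 = $296.71
Trial balance (start $0, +$296.71 each month, − disbursements):
  Nov: +$296.71 → $296.71
  Dec: +$296.71 − $1,746.72 → -$1,153.30
  Jan: +$296.71 → -$856.59
  Feb: +$296.71 → -$559.88
  Mar: +$296.71 − $906.90 → -$1,170.07
  Apr: +$296.71 → -$873.36
  May: +$296.71 → -$576.65
  Jun: +$296.71 → -$279.94
  Jul: +$296.71 → $16.77
  Aug: +$296.71 → $313.48
  Sep: +$296.71 − $906.90 → -$296.71
  Oct: +$296.71 → $0.00
Lowest trial balance = -$1,170.07 (Mar)
Initial deposit = cushion − low point = $296.71 − (-$1,170.07) = $1,466.78

$1,466.78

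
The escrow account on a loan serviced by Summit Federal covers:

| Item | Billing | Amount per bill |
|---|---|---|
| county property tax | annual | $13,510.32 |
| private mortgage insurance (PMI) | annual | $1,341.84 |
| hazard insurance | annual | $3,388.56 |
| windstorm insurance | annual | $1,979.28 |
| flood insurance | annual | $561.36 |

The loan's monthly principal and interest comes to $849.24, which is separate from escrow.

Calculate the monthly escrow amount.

$1,731.78

County property tax = $13,510.32/yr
Private mortgage insurance (PMI) = $1,341.84/yr
Hazard insurance = $3,388.56/yr
Windstorm insurance = $1,979.28/yr
Flood insurance = $561.36/yr
Total per year = $13,510.32 + $1,341.84 + $3,388.56 + $1,979.28 + $561.36 = $20,781.36
Monthly = $20,781.36 ÷ 12 = $1,731.78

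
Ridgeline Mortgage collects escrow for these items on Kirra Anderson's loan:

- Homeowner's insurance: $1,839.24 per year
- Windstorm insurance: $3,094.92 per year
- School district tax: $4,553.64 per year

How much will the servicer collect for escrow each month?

$790.65

Homeowner's insurance — $1,839.24
Windstorm insurance — $3,094.92
School district tax — $4,553.64
Yearly total = $1,839.24 + $3,094.92 + $4,553.64 = $9,487.80
Monthly = $9,487.80 / 12 = $790.65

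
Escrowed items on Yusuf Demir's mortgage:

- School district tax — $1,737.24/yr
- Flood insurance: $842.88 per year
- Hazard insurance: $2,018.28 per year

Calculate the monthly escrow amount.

School district tax = $1,737.24 per year
Flood insurance = $842.88 per year
Hazard insurance = $2,018.28 per year
Combined annual = $1,737.24 + $842.88 + $2,018.28 = $4,598.40
Base monthly escrow = $4,598.40 ÷ 12 = $383.20

$383.20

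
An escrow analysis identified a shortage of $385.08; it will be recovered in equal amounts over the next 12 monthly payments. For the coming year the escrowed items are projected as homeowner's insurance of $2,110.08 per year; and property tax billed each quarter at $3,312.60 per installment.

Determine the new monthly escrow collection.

$1,312.13

Homeowner's insurance — $2,110.08 annually
Property tax — $3,312.60 × 4 = $13,250.40 annually
Combined annual = $15,360.48
Monthly escrow = $15,360.48 / 12 = $1,280.04
Monthly shortage recovery: $385.08 ÷ 12 = $32.09
New monthly escrow = $1,280.04 + $32.09 = $1,312.13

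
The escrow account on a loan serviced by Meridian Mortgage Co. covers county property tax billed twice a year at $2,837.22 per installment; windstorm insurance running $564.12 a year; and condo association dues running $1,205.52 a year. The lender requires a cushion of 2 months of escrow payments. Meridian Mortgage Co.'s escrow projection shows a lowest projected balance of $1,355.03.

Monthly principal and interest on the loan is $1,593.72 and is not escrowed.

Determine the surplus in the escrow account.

$114.35

County property tax: $2,837.22 × 2 = $5,674.44
Windstorm insurance: $564.12
Condo association dues: $1,205.52
Total per year = $5,674.44 + $564.12 + $1,205.52 = $7,444.08
Base monthly escrow = $7,444.08 ÷ 12 = $620.34
Required cushion = 2 × $620.34 = $1,240.68
Surplus = $1,355.03 − $1,240.68 = $114.35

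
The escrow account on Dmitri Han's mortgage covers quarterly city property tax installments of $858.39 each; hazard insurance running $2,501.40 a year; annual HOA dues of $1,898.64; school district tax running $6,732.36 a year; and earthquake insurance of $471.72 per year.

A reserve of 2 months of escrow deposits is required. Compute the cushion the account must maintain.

City property tax = $858.39 × 4 = $3,433.56 annually
Hazard insurance = $2,501.40 annually
HOA dues = $1,898.64 annually
School district tax = $6,732.36 annually
Earthquake insurance = $471.72 annually
Total annual escrow = $15,037.68
Monthly escrow = $15,037.68 ÷ 12 = $1,253.14
Reserve = 2 × $1,253.14 = $2,506.28

$2,506.28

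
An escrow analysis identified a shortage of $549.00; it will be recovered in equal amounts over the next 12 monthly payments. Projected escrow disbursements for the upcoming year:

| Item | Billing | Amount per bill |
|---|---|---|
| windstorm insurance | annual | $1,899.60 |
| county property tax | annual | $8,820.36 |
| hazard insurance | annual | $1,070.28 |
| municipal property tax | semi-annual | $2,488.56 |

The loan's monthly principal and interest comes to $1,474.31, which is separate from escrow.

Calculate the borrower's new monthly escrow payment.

Windstorm insurance = $1,899.60
County property tax = $8,820.36
Hazard insurance = $1,070.28
Municipal property tax = $2,488.56 × 2 = $4,977.12
Total per year = $1,899.60 + $8,820.36 + $1,070.28 + $4,977.12 = $16,767.36
Monthly = $16,767.36 / 12 = $1,397.28
Monthly shortage recovery: $549.00 ÷ 12 = $45.75
Adjusted monthly = $1,397.28 + $45.75 = $1,443.03

$1,443.03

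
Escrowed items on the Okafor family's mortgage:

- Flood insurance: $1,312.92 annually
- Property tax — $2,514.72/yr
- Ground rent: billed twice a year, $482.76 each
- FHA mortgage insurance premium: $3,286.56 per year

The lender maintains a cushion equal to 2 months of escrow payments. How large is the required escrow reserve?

Flood insurance = $1,312.92 annually
Property tax = $2,514.72 annually
Ground rent = $482.76 × 2 = $965.52 annually
FHA mortgage insurance premium = $3,286.56 annually
Yearly total = $1,312.92 + $2,514.72 + $965.52 + $3,286.56 = $8,079.72
Base monthly escrow = $8,079.72 ÷ 12 = $673.31
Cushion = 2 × $673.31 = $1,346.62

$1,346.62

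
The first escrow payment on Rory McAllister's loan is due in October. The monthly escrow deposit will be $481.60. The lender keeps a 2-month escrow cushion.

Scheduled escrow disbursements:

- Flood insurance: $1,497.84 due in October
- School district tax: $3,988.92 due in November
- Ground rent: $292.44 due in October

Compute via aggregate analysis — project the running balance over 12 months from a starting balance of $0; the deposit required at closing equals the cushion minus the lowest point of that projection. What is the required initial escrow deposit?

$5,779.20

Cushion = 2 × $481.60 = $963.20
Trial balance (start $0, +$481.60 each month, − disbursements):
  Oct: +$481.60 − $1,790.28 → -$1,308.68
  Nov: +$481.60 − $3,988.92 → -$4,816.00
  Dec: +$481.60 → -$4,334.40
  Jan: +$481.60 → -$3,852.80
  Feb: +$481.60 → -$3,371.20
  Mar: +$481.60 → -$2,889.60
  Apr: +$481.60 → -$2,408.00
  May: +$481.60 → -$1,926.40
  Jun: +$481.60 → -$1,444.80
  Jul: +$481.60 → -$963.20
  Aug: +$481.60 → -$481.60
  Sep: +$481.60 → $0.00
Lowest trial balance = -$4,816.00 (Nov)
Initial deposit = cushion − low point = $963.20 − (-$4,816.00) = $5,779.20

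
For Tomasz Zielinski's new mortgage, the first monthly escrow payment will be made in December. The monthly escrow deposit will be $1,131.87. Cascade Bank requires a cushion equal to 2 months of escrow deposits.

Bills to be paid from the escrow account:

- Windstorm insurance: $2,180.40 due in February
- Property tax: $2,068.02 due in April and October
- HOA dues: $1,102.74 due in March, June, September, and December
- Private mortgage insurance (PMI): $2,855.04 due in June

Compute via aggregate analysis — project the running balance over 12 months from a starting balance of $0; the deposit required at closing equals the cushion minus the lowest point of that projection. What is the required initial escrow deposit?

$4,752.33

Cushion = 2 × $1,131.87 = $2,263.74
Trial balance (start $0, +$1,131.87 each month, − disbursements):
  Dec: +$1,131.87 − $1,102.74 → $29.13
  Jan: +$1,131.87 → $1,161.00
  Feb: +$1,131.87 − $2,180.40 → $112.47
  Mar: +$1,131.87 − $1,102.74 → $141.60
  Apr: +$1,131.87 − $2,068.02 → -$794.55
  May: +$1,131.87 → $337.32
  Jun: +$1,131.87 − $3,957.78 → -$2,488.59
  Jul: +$1,131.87 → -$1,356.72
  Aug: +$1,131.87 → -$224.85
  Sep: +$1,131.87 − $1,102.74 → -$195.72
  Oct: +$1,131.87 − $2,068.02 → -$1,131.87
  Nov: +$1,131.87 → $0.00
Lowest trial balance = -$2,488.59 (Jun)
Initial deposit = cushion − low point = $2,263.74 − (-$2,488.59) = $4,752.33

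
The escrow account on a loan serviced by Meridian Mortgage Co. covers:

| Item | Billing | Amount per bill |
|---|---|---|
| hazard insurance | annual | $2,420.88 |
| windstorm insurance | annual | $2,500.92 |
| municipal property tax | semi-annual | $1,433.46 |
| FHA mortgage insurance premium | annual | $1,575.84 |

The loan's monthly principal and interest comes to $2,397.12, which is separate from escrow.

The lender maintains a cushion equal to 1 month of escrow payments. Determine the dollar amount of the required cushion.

$780.38

Hazard insurance: $2,420.88 annually
Windstorm insurance: $2,500.92 annually
Municipal property tax: $1,433.46 × 2 = $2,866.92 annually
FHA mortgage insurance premium: $1,575.84 annually
Total per year = $2,420.88 + $2,500.92 + $2,866.92 + $1,575.84 = $9,364.56
Base monthly escrow = $9,364.56 / 12 = $780.38
Required cushion = 1 × $780.38 = $780.38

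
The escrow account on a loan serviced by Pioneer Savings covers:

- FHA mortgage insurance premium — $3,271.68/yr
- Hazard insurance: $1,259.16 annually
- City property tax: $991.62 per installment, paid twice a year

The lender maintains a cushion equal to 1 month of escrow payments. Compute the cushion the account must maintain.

$542.84

FHA mortgage insurance premium = $3,271.68 per year
Hazard insurance = $1,259.16 per year
City property tax = $991.62 × 2 = $1,983.24 per year
Combined annual = $6,514.08
Per month = $6,514.08 / 12 = $542.84
Reserve = 1 × $542.84 = $542.84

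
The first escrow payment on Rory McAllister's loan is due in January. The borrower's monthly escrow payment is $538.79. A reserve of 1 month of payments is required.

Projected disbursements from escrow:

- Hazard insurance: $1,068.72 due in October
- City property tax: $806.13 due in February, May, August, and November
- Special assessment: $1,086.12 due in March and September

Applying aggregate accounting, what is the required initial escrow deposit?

$1,077.58

Cushion = 1 × $538.79 = $538.79
Trial balance (start $0, +$538.79 each month, − disbursements):
  Jan: +$538.79 → $538.79
  Feb: +$538.79 − $806.13 → $271.45
  Mar: +$538.79 − $1,086.12 → -$275.88
  Apr: +$538.79 → $262.91
  May: +$538.79 − $806.13 → -$4.43
  Jun: +$538.79 → $534.36
  Jul: +$538.79 → $1,073.15
  Aug: +$538.79 − $806.13 → $805.81
  Sep: +$538.79 − $1,086.12 → $258.48
  Oct: +$538.79 − $1,068.72 → -$271.45
  Nov: +$538.79 − $806.13 → -$538.79
  Dec: +$538.79 → $0.00
Lowest trial balance = -$538.79 (Nov)
Initial deposit = cushion − low point = $538.79 − (-$538.79) = $1,077.58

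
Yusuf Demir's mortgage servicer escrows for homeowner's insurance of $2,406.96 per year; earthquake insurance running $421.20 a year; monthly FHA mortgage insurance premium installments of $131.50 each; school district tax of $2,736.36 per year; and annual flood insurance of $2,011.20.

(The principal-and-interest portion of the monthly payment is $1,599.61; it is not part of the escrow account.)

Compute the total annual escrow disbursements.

Homeowner's insurance: $2,406.96 annually
Earthquake insurance: $421.20 annually
FHA mortgage insurance premium: $131.50 × 12 = $1,578.00 annually
School district tax: $2,736.36 annually
Flood insurance: $2,011.20 annually
Total annual escrow = $2,406.96 + $421.20 + $1,578.00 + $2,736.36 + $2,011.20 = $9,153.72

$9,153.72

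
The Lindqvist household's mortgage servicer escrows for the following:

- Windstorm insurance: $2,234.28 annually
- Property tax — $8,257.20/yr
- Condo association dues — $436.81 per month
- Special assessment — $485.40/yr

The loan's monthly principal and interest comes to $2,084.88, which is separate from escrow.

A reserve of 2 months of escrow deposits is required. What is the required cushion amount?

Windstorm insurance — $2,234.28 per year
Property tax — $8,257.20 per year
Condo association dues — $436.81 × 12 = $5,241.72 per year
Special assessment — $485.40 per year
Annual escrow total = $16,218.60
Monthly escrow = $16,218.60 ÷ 12 = $1,351.55
Reserve = 2 × $1,351.55 = $2,703.10

$2,703.10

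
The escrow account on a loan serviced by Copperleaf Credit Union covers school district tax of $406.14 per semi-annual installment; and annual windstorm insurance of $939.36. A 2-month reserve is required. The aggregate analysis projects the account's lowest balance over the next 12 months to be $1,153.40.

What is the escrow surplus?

School district tax = $406.14 × 2 = $812.28/yr
Windstorm insurance = $939.36/yr
Annual escrow total = $812.28 + $939.36 = $1,751.64
Monthly = $1,751.64 / 12 = $145.97
Required cushion = 2 × $145.97 = $291.94
Excess over cushion: $1,153.40 − $291.94 = $861.46

$861.46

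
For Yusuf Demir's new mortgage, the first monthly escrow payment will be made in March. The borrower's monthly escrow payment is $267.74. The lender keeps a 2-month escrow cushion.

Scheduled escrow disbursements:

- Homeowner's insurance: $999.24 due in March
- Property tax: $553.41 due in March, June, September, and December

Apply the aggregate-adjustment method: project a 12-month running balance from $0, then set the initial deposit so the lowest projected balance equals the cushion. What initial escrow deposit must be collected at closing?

$1,820.39

Cushion = 2 × $267.74 = $535.48
Trial balance (start $0, +$267.74 each month, − disbursements):
  Mar: +$267.74 − $1,552.65 → -$1,284.91
  Apr: +$267.74 → -$1,017.17
  May: +$267.74 → -$749.43
  Jun: +$267.74 − $553.41 → -$1,035.10
  Jul: +$267.74 → -$767.36
  Aug: +$267.74 → -$499.62
  Sep: +$267.74 − $553.41 → -$785.29
  Oct: +$267.74 → -$517.55
  Nov: +$267.74 → -$249.81
  Dec: +$267.74 − $553.41 → -$535.48
  Jan: +$267.74 → -$267.74
  Feb: +$267.74 → $0.00
Lowest trial balance = -$1,284.91 (Mar)
Initial deposit = cushion − low point = $535.48 − (-$1,284.91) = $1,820.39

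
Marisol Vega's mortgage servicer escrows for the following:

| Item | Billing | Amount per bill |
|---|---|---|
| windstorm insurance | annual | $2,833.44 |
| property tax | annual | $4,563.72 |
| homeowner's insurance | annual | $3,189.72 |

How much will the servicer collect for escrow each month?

$882.24

Windstorm insurance = $2,833.44/yr
Property tax = $4,563.72/yr
Homeowner's insurance = $3,189.72/yr
Total per year = $2,833.44 + $4,563.72 + $3,189.72 = $10,586.88
Monthly escrow = $10,586.88 ÷ 12 = $882.24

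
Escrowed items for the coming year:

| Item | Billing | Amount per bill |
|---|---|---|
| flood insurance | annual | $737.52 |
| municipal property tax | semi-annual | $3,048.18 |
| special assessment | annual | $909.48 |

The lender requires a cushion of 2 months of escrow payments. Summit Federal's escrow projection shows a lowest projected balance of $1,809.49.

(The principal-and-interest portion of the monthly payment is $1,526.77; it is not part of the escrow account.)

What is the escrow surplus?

Flood insurance: $737.52/yr
Municipal property tax: $3,048.18 × 2 = $6,096.36/yr
Special assessment: $909.48/yr
Combined annual = $7,743.36
Per month = $7,743.36 / 12 = $645.28
Cushion = 2 × $645.28 = $1,290.56
Surplus = $1,809.49 − $1,290.56 = $518.93

$518.93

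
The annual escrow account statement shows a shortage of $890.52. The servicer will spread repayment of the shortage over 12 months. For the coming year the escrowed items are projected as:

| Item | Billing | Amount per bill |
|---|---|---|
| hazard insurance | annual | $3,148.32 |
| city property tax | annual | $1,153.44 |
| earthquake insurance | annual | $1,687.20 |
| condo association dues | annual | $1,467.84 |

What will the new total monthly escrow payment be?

Hazard insurance = $3,148.32/yr
City property tax = $1,153.44/yr
Earthquake insurance = $1,687.20/yr
Condo association dues = $1,467.84/yr
Yearly total = $7,456.80
Monthly = $7,456.80 ÷ 12 = $621.40
Shortage spread = $890.52 ÷ 12 = $74.21/mo
New monthly escrow = $621.40 + $74.21 = $695.61

$695.61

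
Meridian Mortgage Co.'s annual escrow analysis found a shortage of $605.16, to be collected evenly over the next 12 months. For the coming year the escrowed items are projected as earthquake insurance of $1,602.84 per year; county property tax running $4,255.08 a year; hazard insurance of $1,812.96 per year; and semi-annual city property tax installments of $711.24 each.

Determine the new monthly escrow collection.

Earthquake insurance: $1,602.84/yr
County property tax: $4,255.08/yr
Hazard insurance: $1,812.96/yr
City property tax: $711.24 × 2 = $1,422.48/yr
Total per year = $1,602.84 + $4,255.08 + $1,812.96 + $1,422.48 = $9,093.36
Monthly escrow = $9,093.36 ÷ 12 = $757.78
Shortage spread = $605.16 ÷ 12 = $50.43/mo
New monthly escrow = $757.78 + $50.43 = $808.21

$808.21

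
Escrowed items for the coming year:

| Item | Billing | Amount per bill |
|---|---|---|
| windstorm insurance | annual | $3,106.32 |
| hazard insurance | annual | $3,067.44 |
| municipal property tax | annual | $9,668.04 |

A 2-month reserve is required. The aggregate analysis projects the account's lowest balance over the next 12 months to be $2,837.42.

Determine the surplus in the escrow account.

$197.12

Windstorm insurance — $3,106.32
Hazard insurance — $3,067.44
Municipal property tax — $9,668.04
Yearly total = $15,841.80
Monthly escrow = $15,841.80 / 12 = $1,320.15
Required cushion = 2 × $1,320.15 = $2,640.30
Excess over cushion: $2,837.42 − $2,640.30 = $197.12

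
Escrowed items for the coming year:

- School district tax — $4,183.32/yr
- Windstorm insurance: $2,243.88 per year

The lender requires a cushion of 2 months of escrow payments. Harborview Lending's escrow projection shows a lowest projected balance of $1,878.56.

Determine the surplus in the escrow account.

School district tax: $4,183.32/yr
Windstorm insurance: $2,243.88/yr
Combined annual = $4,183.32 + $2,243.88 = $6,427.20
Monthly escrow = $6,427.20 / 12 = $535.60
Cushion = 2 × $535.60 = $1,071.20
Excess over cushion: $1,878.56 − $1,071.20 = $807.36

$807.36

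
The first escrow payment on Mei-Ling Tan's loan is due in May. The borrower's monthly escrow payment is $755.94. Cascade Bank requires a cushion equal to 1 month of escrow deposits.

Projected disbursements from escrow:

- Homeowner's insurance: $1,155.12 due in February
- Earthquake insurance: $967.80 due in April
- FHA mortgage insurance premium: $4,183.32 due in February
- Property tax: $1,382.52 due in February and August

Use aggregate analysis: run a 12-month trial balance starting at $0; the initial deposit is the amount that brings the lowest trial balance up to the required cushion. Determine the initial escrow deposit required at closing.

Cushion = 1 × $755.94 = $755.94
Trial balance (start $0, +$755.94 each month, − disbursements):
  May: +$755.94 → $755.94
  Jun: +$755.94 → $1,511.88
  Jul: +$755.94 → $2,267.82
  Aug: +$755.94 − $1,382.52 → $1,641.24
  Sep: +$755.94 → $2,397.18
  Oct: +$755.94 → $3,153.12
  Nov: +$755.94 → $3,909.06
  Dec: +$755.94 → $4,665.00
  Jan: +$755.94 → $5,420.94
  Feb: +$755.94 − $6,720.96 → -$544.08
  Mar: +$755.94 → $211.86
  Apr: +$755.94 − $967.80 → $0.00
Lowest trial balance = -$544.08 (Feb)
Initial deposit = cushion − low point = $755.94 − (-$544.08) = $1,300.02

$1,300.02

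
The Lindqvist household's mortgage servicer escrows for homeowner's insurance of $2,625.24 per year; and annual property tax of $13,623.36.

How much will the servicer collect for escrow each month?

$1,354.05

Homeowner's insurance — $2,625.24
Property tax — $13,623.36
Yearly total = $2,625.24 + $13,623.36 = $16,248.60
Per month = $16,248.60 / 12 = $1,354.05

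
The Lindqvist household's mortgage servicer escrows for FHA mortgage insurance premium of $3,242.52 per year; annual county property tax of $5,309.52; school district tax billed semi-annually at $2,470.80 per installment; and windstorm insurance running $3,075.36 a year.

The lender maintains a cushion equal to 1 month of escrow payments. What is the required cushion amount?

$1,380.75

FHA mortgage insurance premium: $3,242.52 per year
County property tax: $5,309.52 per year
School district tax: $2,470.80 × 2 = $4,941.60 per year
Windstorm insurance: $3,075.36 per year
Annual escrow total = $3,242.52 + $5,309.52 + $4,941.60 + $3,075.36 = $16,569.00
Per month = $16,569.00 / 12 = $1,380.75
Reserve = 1 × $1,380.75 = $1,380.75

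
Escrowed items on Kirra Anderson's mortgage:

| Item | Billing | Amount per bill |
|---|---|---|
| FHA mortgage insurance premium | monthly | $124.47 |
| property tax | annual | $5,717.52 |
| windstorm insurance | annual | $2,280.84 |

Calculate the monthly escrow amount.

$791.00

FHA mortgage insurance premium = $124.47 × 12 = $1,493.64 annually
Property tax = $5,717.52 annually
Windstorm insurance = $2,280.84 annually
Yearly total = $9,492.00
Base monthly escrow = $9,492.00 ÷ 12 = $791.00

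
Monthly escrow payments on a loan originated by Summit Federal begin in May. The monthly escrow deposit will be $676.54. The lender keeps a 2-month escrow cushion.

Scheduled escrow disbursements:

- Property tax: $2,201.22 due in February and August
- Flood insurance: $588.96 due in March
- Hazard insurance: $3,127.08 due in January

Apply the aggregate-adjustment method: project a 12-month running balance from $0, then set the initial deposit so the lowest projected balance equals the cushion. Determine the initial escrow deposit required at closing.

$2,117.20

Cushion = 2 × $676.54 = $1,353.08
Trial balance (start $0, +$676.54 each month, − disbursements):
  May: +$676.54 → $676.54
  Jun: +$676.54 → $1,353.08
  Jul: +$676.54 → $2,029.62
  Aug: +$676.54 − $2,201.22 → $504.94
  Sep: +$676.54 → $1,181.48
  Oct: +$676.54 → $1,858.02
  Nov: +$676.54 → $2,534.56
  Dec: +$676.54 → $3,211.10
  Jan: +$676.54 − $3,127.08 → $760.56
  Feb: +$676.54 − $2,201.22 → -$764.12
  Mar: +$676.54 − $588.96 → -$676.54
  Apr: +$676.54 → $0.00
Lowest trial balance = -$764.12 (Feb)
Initial deposit = cushion − low point = $1,353.08 − (-$764.12) = $2,117.20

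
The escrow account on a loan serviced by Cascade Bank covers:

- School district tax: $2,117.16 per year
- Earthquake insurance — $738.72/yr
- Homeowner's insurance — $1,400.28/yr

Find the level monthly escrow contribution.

School district tax: $2,117.16
Earthquake insurance: $738.72
Homeowner's insurance: $1,400.28
Combined annual = $4,256.16
Per month = $4,256.16 / 12 = $354.68

$354.68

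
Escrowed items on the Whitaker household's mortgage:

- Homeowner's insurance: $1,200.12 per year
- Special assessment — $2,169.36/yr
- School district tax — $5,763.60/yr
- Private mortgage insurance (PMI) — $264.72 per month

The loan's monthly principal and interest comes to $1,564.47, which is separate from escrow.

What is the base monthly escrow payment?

$1,025.81

Homeowner's insurance — $1,200.12
Special assessment — $2,169.36
School district tax — $5,763.60
Private mortgage insurance (PMI) — $264.72 × 12 = $3,176.64
Combined annual = $12,309.72
Base monthly escrow = $12,309.72 ÷ 12 = $1,025.81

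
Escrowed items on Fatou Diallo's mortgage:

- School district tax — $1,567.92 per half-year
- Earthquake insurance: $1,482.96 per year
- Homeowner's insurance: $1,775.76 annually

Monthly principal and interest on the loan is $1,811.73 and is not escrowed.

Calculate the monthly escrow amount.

School district tax: $1,567.92 × 2 = $3,135.84 per year
Earthquake insurance: $1,482.96 per year
Homeowner's insurance: $1,775.76 per year
Combined annual = $3,135.84 + $1,482.96 + $1,775.76 = $6,394.56
Per month = $6,394.56 / 12 = $532.88

$532.88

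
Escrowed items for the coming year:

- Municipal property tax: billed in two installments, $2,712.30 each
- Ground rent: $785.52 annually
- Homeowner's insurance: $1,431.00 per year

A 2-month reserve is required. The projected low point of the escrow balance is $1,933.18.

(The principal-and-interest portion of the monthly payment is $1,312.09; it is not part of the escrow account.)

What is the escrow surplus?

$659.66

Municipal property tax — $2,712.30 × 2 = $5,424.60/yr
Ground rent — $785.52/yr
Homeowner's insurance — $1,431.00/yr
Yearly total = $5,424.60 + $785.52 + $1,431.00 = $7,641.12
Monthly escrow = $7,641.12 / 12 = $636.76
Required reserve = 2 × $636.76 = $1,273.52
Surplus = $1,933.18 − $1,273.52 = $659.66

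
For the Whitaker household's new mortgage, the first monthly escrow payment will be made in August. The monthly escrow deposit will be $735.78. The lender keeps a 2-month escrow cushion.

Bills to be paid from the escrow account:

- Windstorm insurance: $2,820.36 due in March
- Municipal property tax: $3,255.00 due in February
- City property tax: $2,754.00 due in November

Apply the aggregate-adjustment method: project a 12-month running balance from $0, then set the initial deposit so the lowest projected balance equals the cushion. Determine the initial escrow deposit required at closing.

Cushion = 2 × $735.78 = $1,471.56
Trial balance (start $0, +$735.78 each month, − disbursements):
  Aug: +$735.78 → $735.78
  Sep: +$735.78 → $1,471.56
  Oct: +$735.78 → $2,207.34
  Nov: +$735.78 − $2,754.00 → $189.12
  Dec: +$735.78 → $924.90
  Jan: +$735.78 → $1,660.68
  Feb: +$735.78 − $3,255.00 → -$858.54
  Mar: +$735.78 − $2,820.36 → -$2,943.12
  Apr: +$735.78 → -$2,207.34
  May: +$735.78 → -$1,471.56
  Jun: +$735.78 → -$735.78
  Jul: +$735.78 → $0.00
Lowest trial balance = -$2,943.12 (Mar)
Initial deposit = cushion − low point = $1,471.56 − (-$2,943.12) = $4,414.68

$4,414.68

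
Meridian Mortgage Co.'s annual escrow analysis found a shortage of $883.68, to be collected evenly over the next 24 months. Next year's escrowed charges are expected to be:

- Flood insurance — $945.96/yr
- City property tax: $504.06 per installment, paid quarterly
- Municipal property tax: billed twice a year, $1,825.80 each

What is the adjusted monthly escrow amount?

Flood insurance = $945.96
City property tax = $504.06 × 4 = $2,016.24
Municipal property tax = $1,825.80 × 2 = $3,651.60
Combined annual = $6,613.80
Per month = $6,613.80 / 12 = $551.15
Monthly shortage recovery: $883.68 ÷ 24 = $36.82
Adjusted monthly = $551.15 + $36.82 = $587.97

$587.97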